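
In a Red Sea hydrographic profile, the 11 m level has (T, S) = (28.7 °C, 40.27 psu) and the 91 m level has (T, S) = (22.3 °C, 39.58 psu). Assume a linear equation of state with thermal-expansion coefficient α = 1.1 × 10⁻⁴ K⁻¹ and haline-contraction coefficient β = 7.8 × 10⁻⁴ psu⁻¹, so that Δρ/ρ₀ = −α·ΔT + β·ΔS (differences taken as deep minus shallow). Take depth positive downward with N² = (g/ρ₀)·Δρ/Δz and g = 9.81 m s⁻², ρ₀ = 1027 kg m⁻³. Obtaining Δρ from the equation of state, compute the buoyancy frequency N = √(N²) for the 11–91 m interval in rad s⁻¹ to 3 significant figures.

ΔT = -6.4 K, ΔS = -0.69 psu (deep − shallow).
Δρ/ρ₀ = −αΔT + βΔS = 7.04 × 10⁻⁴ − 5.382 × 10⁻⁴ = 1.658 × 10⁻⁴, so Δρ ≈ 0.1703 kg m⁻³.
N² = (g/ρ₀)·Δρ/Δz = g·(Δρ/ρ₀)/Δz = 9.81 × 1.658 × 10⁻⁴ / 80 = 2.0331 × 10⁻⁵ s⁻².
N = √(2.0331 × 10⁻⁵) = 4.5090 × 10⁻³ rad s⁻¹ ≈ 4.51 × 10⁻³ rad s⁻¹.

4.51 × 10⁻³ rad s⁻¹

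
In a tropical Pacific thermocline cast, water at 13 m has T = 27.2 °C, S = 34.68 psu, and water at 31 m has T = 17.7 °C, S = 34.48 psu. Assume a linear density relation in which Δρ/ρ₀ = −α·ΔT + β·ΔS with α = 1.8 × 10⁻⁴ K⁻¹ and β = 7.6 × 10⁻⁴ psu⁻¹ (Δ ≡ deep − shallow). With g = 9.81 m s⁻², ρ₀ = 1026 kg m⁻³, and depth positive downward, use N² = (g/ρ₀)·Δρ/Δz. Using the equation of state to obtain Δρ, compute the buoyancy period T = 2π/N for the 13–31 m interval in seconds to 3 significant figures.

ΔT = -9.5 K, ΔS = -0.20 psu (deep − shallow).
Δρ/ρ₀ = −αΔT + βΔS = 1.71 × 10⁻³ − 1.52 × 10⁻⁴ = 1.558 × 10⁻³, so Δρ ≈ 1.599 kg m⁻³.
N² = (g/ρ₀)·Δρ/Δz = g·(Δρ/ρ₀)/Δz = 9.81 × 1.558 × 10⁻³ / 18 = 8.4911 × 10⁻⁴ s⁻².
N = √(8.4911 × 10⁻⁴) = 0.029139 rad s⁻¹ → T = 2π/N = 215.63 s ≈ 216 s.

216 s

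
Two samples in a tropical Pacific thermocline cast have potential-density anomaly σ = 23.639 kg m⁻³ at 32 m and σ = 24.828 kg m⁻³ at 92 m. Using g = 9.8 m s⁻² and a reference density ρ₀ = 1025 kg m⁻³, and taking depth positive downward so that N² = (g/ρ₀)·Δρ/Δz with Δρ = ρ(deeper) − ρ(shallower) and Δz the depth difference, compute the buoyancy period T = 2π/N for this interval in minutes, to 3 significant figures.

Δρ = 1024.828 − 1023.639 = 1.189 kg m⁻³ over Δz = 92 − 32 = 60 m.
N² = (9.8/1025) × (1.189/60) = 1.8947 × 10⁻⁴ s⁻².
N = √(1.8947 × 10⁻⁴) = 0.013765 rad s⁻¹, so T = 2π/N = 456.46 s = 7.6077 min ≈ 7.61 min.
N² > 0, so the interval is statically stable.

7.61 min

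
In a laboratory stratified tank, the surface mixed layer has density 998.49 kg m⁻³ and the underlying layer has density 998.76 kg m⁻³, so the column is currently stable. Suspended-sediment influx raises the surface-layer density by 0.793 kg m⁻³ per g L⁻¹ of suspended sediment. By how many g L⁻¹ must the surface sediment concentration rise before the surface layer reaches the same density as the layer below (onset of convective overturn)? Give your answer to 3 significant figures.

Density deficit of the surface layer: 998.76 − 998.49 = 0.27 kg m⁻³.
Required change = 0.27 / 0.793 = 0.340 g L⁻¹.

0.340 g L⁻¹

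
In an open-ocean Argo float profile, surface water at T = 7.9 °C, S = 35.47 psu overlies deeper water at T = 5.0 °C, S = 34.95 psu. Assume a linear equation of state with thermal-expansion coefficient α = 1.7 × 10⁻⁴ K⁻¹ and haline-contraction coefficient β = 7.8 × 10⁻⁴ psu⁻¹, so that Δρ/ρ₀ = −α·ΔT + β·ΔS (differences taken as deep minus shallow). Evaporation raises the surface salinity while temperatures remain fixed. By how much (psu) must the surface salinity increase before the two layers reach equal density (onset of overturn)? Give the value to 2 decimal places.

0.11 psu

Neutral buoyancy requires −α(T_deep − T_surf) + β(S_deep − S_surf′) = 0.
S_surf′ = S_deep − (α/β)·ΔT = 34.95 − (1.7 × 10⁻⁴/7.8 × 10⁻⁴)·(-2.9) = 35.5821 psu.
Increase required: 35.5821 − 35.47 = 0.1121 psu.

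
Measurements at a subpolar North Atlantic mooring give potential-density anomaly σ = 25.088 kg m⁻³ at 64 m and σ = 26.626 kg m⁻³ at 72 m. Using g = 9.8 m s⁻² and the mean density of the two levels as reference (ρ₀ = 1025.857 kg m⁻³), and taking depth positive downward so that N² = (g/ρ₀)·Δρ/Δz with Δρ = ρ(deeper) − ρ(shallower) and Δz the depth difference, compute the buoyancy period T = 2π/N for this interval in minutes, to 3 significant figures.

Δρ = 1026.626 − 1025.088 = 1.538 kg m⁻³ over Δz = 72 − 64 = 8 m.
N² = (9.8/1025.857) × (1.538/8) = 1.8366 × 10⁻³ s⁻².
N = √(1.8366 × 10⁻³) = 0.042856 rad s⁻¹, so T = 2π/N = 146.61 s = 2.4435 min ≈ 2.44 min.

2.44 min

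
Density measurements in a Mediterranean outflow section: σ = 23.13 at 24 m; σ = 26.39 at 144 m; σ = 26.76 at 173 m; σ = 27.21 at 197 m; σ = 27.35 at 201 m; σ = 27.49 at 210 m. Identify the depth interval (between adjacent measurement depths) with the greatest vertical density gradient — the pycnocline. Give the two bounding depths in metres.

197–201 m

Compute the density gradient over each adjacent pair:
  24–144 m: Δρ/Δz = 3.26/120 = 0.027 kg m⁻⁴
  144–173 m: Δρ/Δz = 0.37/29 = 0.013 kg m⁻⁴
  173–197 m: Δρ/Δz = 0.45/24 = 0.019 kg m⁻⁴
  197–201 m: Δρ/Δz = 0.14/4 = 0.035 kg m⁻⁴
  201–210 m: Δρ/Δz = 0.14/9 = 0.016 kg m⁻⁴
The largest gradient is in the 197–201 m interval — the pycnocline.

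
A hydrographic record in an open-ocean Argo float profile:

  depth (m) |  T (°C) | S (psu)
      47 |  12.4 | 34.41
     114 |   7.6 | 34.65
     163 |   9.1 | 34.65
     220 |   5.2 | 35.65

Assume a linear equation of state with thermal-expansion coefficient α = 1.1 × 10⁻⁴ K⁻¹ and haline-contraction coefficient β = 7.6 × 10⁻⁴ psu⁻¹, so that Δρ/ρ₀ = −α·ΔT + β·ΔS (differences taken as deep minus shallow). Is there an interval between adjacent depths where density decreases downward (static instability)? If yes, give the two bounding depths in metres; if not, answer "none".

Evaluate Δρ/ρ₀ = −αΔT + βΔS across each adjacent pair:
  47–114 m: −αΔT+βΔS = −(1.1 × 10⁻⁴)(-4.8)+(7.6 × 10⁻⁴)(+0.24) = 7.1 × 10⁻⁴ → stable
  114–163 m: −αΔT+βΔS = −(1.1 × 10⁻⁴)(+1.5)+(7.6 × 10⁻⁴)(+0.00) = -1.6 × 10⁻⁴ → UNSTABLE
  163–220 m: −αΔT+βΔS = −(1.1 × 10⁻⁴)(-3.9)+(7.6 × 10⁻⁴)(+1.00) = 1.2 × 10⁻³ → stable
The 114–163 m interval has Δρ < 0: lighter water underlies denser water.

114–163 m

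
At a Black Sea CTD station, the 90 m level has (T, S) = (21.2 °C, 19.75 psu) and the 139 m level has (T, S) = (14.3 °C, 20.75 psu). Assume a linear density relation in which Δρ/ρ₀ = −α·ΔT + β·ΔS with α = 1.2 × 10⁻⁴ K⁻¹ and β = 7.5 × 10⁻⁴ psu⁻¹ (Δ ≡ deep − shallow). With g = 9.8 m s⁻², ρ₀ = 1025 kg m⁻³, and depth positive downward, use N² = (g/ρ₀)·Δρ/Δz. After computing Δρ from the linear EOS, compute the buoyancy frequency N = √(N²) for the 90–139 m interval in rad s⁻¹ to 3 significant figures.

ΔT = -6.9 K, ΔS = +1.00 psu (deep − shallow).
Δρ/ρ₀ = −αΔT + βΔS = 8.28 × 10⁻⁴ + 7.50 × 10⁻⁴ = 1.578 × 10⁻³, so Δρ ≈ 1.617 kg m⁻³.
N² = (g/ρ₀)·Δρ/Δz = g·(Δρ/ρ₀)/Δz = 9.8 × 1.578 × 10⁻³ / 49 = 3.1560 × 10⁻⁴ s⁻².
N = √(3.1560 × 10⁻⁴) = 0.017765 rad s⁻¹ ≈ 0.0178 rad s⁻¹.

0.0178 rad s⁻¹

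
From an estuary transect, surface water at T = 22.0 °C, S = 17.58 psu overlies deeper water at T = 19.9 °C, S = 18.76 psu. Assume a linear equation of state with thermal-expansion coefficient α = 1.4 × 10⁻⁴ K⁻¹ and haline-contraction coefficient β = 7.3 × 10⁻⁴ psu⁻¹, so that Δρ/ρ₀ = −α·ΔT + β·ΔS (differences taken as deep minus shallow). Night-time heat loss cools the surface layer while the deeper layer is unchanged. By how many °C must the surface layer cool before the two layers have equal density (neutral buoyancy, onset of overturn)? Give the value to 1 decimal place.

Neutral buoyancy requires Δρ = 0, i.e. −α(T_deep − T_surf′) + β(S_deep − S_surf) = 0.
T_surf′ = T_deep − (β/α)·ΔS = 19.9 − (7.3 × 10⁻⁴/1.4 × 10⁻⁴)·(+1.18) = 13.747 °C.
Cooling required: 22.0 − (13.747) = 8.253 °C.

8.3 °C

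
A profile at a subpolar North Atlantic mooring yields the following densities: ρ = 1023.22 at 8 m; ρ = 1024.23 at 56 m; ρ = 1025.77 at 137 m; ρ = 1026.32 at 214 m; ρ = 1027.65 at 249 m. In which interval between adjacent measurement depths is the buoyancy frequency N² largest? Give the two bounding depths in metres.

214–249 m

Compute the density gradient over each adjacent pair:
  8–56 m: Δρ/Δz = 1.01/48 = 0.021 kg m⁻⁴
  56–137 m: Δρ/Δz = 1.54/81 = 0.019 kg m⁻⁴
  137–214 m: Δρ/Δz = 0.55/77 = 7.1 × 10⁻³ kg m⁻⁴
  214–249 m: Δρ/Δz = 1.33/35 = 0.038 kg m⁻⁴
The largest gradient is in the 214–249 m interval — the pycnocline.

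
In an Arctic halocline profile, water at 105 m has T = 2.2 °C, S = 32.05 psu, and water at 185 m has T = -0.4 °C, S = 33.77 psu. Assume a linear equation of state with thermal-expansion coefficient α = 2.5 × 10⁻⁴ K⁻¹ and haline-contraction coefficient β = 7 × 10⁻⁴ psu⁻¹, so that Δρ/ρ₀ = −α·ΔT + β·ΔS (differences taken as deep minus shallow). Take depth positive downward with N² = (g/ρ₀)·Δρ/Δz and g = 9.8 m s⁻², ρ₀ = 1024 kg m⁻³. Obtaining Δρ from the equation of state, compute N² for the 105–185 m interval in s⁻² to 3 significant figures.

ΔT = -2.6 K, ΔS = +1.72 psu (deep − shallow).
Δρ/ρ₀ = −αΔT + βΔS = 6.50 × 10⁻⁴ + 1.204 × 10⁻³ = 1.854 × 10⁻³, so Δρ ≈ 1.898 kg m⁻³.
N² = (g/ρ₀)·Δρ/Δz = g·(Δρ/ρ₀)/Δz = 9.8 × 1.854 × 10⁻³ / 80 = 2.2712 × 10⁻⁴ s⁻² ≈ 2.27 × 10⁻⁴ s⁻².

2.27 × 10⁻⁴ s⁻²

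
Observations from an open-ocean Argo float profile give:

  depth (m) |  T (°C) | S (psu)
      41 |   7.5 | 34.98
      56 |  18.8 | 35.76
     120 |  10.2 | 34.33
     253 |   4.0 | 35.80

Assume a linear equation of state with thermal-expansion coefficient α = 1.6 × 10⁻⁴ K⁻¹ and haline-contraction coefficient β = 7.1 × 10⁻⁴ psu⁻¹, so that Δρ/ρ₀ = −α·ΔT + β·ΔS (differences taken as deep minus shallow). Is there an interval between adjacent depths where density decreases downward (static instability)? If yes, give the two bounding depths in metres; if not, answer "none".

41–56 m

Evaluate Δρ/ρ₀ = −αΔT + βΔS across each adjacent pair:
  41–56 m: −αΔT+βΔS = −(1.6 × 10⁻⁴)(+11.3)+(7.1 × 10⁻⁴)(+0.78) = -1.3 × 10⁻³ → UNSTABLE
  56–120 m: −αΔT+βΔS = −(1.6 × 10⁻⁴)(-8.6)+(7.1 × 10⁻⁴)(-1.43) = 3.6 × 10⁻⁴ → stable
  120–253 m: −αΔT+βΔS = −(1.6 × 10⁻⁴)(-6.2)+(7.1 × 10⁻⁴)(+1.47) = 2.0 × 10⁻³ → stable
The 41–56 m interval has Δρ < 0: lighter water underlies denser water.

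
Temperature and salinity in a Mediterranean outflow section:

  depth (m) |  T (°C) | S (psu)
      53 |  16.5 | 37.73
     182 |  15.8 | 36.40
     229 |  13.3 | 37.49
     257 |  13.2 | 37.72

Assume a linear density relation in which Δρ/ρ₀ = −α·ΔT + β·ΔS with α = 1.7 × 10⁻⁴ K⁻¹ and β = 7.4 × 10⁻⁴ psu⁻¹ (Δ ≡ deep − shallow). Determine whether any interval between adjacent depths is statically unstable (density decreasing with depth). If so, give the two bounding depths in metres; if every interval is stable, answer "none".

53–182 m

Evaluate Δρ/ρ₀ = −αΔT + βΔS across each adjacent pair:
  53–182 m: −αΔT+βΔS = −(1.7 × 10⁻⁴)(-0.7)+(7.4 × 10⁻⁴)(-1.33) = -8.7 × 10⁻⁴ → UNSTABLE
  182–229 m: −αΔT+βΔS = −(1.7 × 10⁻⁴)(-2.5)+(7.4 × 10⁻⁴)(+1.09) = 1.2 × 10⁻³ → stable
  229–257 m: −αΔT+βΔS = −(1.7 × 10⁻⁴)(-0.1)+(7.4 × 10⁻⁴)(+0.23) = 1.9 × 10⁻⁴ → stable
The 53–182 m interval has Δρ < 0: lighter water underlies denser water.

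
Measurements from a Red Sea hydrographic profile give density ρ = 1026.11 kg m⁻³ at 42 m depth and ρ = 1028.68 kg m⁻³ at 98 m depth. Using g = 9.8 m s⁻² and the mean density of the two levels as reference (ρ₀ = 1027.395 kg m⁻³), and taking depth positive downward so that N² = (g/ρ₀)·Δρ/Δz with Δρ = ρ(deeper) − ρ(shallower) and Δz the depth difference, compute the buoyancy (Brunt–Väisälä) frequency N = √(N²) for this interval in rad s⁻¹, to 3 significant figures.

Δρ = 1028.68 − 1026.11 = 2.57 kg m⁻³ over Δz = 98 − 42 = 56 m.
N² = (9.8/1027.395) × (2.57/56) = 4.3776 × 10⁻⁴ s⁻².
N = √(4.3776 × 10⁻⁴) = 0.020923 rad s⁻¹ ≈ 0.0209 rad s⁻¹.
A positive N² confirms static stability across the interval.

0.0209 rad s⁻¹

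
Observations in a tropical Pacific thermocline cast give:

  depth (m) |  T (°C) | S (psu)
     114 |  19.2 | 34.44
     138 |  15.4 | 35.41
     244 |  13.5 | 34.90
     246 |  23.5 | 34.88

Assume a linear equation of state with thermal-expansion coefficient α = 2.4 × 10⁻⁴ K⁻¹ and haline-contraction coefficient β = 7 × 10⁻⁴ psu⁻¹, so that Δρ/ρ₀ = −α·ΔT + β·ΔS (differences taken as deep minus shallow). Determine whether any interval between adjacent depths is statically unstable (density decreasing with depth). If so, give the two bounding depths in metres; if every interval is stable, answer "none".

244–246 m

Evaluate Δρ/ρ₀ = −αΔT + βΔS across each adjacent pair:
  114–138 m: −αΔT+βΔS = −(2.4 × 10⁻⁴)(-3.8)+(7 × 10⁻⁴)(+0.97) = 1.6 × 10⁻³ → stable
  138–244 m: −αΔT+βΔS = −(2.4 × 10⁻⁴)(-1.9)+(7 × 10⁻⁴)(-0.51) = 9.9 × 10⁻⁵ → stable
  244–246 m: −αΔT+βΔS = −(2.4 × 10⁻⁴)(+10.0)+(7 × 10⁻⁴)(-0.02) = -2.4 × 10⁻³ → UNSTABLE
The 244–246 m interval has Δρ < 0: lighter water underlies denser water.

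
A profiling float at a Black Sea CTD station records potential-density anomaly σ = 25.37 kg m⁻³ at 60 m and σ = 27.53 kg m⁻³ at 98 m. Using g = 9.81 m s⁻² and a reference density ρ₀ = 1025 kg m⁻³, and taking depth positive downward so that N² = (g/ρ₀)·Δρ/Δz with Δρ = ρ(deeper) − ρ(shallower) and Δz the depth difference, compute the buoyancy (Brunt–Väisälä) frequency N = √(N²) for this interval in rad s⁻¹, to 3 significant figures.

0.0233 rad s⁻¹

Δρ = 1027.53 − 1025.37 = 2.16 kg m⁻³ over Δz = 98 − 60 = 38 m.
N² = (9.81/1025) × (2.16/38) = 5.4402 × 10⁻⁴ s⁻².
N = √(5.4402 × 10⁻⁴) = 0.023324 rad s⁻¹ ≈ 0.0233 rad s⁻¹.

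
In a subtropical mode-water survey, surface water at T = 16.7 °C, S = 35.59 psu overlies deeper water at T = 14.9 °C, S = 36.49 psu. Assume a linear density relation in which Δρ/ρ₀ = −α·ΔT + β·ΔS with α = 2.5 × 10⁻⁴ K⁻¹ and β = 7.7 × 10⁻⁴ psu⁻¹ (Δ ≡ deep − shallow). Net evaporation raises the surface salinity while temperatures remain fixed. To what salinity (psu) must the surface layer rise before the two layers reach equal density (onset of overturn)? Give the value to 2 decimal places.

37.07 psu

Neutral buoyancy requires −α(T_deep − T_surf) + β(S_deep − S_surf′) = 0.
S_surf′ = S_deep − (α/β)·ΔT = 36.49 − (2.5 × 10⁻⁴/7.7 × 10⁻⁴)·(-1.8) = 37.0744 psu.
Increase required: 37.0744 − 35.59 = 1.4844 psu.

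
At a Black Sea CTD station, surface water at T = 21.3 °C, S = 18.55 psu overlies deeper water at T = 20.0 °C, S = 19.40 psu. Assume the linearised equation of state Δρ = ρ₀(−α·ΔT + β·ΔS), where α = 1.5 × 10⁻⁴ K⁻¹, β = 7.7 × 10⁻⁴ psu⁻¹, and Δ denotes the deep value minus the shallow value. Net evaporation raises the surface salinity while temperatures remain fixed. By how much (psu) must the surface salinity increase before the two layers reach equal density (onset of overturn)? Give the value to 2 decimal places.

1.10 psu

Neutral buoyancy requires −α(T_deep − T_surf) + β(S_deep − S_surf′) = 0.
S_surf′ = S_deep − (α/β)·ΔT = 19.40 − (1.5 × 10⁻⁴/7.7 × 10⁻⁴)·(-1.3) = 19.6532 psu.
Increase required: 19.6532 − 18.55 = 1.1032 psu.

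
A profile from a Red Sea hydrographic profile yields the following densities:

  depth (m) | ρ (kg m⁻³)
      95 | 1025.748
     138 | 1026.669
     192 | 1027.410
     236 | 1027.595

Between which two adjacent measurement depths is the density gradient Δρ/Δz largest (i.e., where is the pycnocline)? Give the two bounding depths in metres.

Compute the density gradient over each adjacent pair:
  95–138 m: Δρ/Δz = 0.921/43 = 0.021 kg m⁻⁴
  138–192 m: Δρ/Δz = 0.741/54 = 0.014 kg m⁻⁴
  192–236 m: Δρ/Δz = 0.185/44 = 4.2 × 10⁻³ kg m⁻⁴
The largest gradient is in the 95–138 m interval — the pycnocline.

95–138 m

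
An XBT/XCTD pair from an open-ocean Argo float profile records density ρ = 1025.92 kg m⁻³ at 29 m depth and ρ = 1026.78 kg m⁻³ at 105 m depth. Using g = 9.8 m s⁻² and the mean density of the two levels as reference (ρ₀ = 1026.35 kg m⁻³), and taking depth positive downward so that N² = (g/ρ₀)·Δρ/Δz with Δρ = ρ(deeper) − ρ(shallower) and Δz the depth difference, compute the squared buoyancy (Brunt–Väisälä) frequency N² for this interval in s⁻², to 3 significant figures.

Δρ = 1026.78 − 1025.92 = 0.86 kg m⁻³ over Δz = 105 − 29 = 76 m.
N² = (9.8/1026.35) × (0.86/76) = 1.0805 × 10⁻⁴ s⁻² ≈ 1.08 × 10⁻⁴ s⁻².
N² > 0, so the interval is statically stable.

1.08 × 10⁻⁴ s⁻²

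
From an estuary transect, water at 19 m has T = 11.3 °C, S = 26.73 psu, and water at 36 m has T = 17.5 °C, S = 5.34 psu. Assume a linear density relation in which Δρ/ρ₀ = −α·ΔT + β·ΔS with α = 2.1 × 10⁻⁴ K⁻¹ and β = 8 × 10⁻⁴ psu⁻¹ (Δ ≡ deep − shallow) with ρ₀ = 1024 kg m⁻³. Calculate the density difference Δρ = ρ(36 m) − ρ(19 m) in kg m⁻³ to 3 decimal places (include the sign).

-18.856 kg m⁻³

ΔT = +6.2 K, ΔS = -21.39 psu (deep − shallow).
Δρ/ρ₀ = −(2.1 × 10⁻⁴)(+6.2) + (8 × 10⁻⁴)(-21.39) = -0.018414.
Δρ = 1024 × (-0.018414) = -18.856 kg m⁻³.
Negative Δρ: lighter below, statically unstable.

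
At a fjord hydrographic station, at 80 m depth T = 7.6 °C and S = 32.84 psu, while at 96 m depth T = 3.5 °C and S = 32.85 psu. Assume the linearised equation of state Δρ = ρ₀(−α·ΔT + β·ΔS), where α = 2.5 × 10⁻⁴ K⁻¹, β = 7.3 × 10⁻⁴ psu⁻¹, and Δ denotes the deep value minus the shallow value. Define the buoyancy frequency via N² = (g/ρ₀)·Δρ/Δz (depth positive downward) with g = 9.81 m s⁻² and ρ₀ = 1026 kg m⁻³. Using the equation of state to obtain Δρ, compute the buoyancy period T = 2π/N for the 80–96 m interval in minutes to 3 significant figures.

ΔT = -4.1 K, ΔS = +0.01 psu (deep − shallow).
Δρ/ρ₀ = −αΔT + βΔS = 1.025 × 10⁻³ + 7.30 × 10⁻⁶ = 1.0323 × 10⁻³, so Δρ ≈ 1.059 kg m⁻³.
N² = (g/ρ₀)·Δρ/Δz = g·(Δρ/ρ₀)/Δz = 9.81 × 1.0323 × 10⁻³ / 16 = 6.3293 × 10⁻⁴ s⁻².
N = √(6.3293 × 10⁻⁴) = 0.025158 rad s⁻¹ → T = 2π/N = 249.75 s = 4.1625 min ≈ 4.16 min.

4.16 min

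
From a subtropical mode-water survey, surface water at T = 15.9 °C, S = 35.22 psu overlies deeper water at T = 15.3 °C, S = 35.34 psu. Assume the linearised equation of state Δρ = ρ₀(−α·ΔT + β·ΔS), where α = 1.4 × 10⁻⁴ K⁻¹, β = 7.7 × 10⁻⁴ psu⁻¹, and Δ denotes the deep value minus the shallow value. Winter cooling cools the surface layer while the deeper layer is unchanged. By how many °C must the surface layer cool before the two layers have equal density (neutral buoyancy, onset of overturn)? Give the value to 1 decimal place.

Neutral buoyancy requires Δρ = 0, i.e. −α(T_deep − T_surf′) + β(S_deep − S_surf) = 0.
T_surf′ = T_deep − (β/α)·ΔS = 15.3 − (7.7 × 10⁻⁴/1.4 × 10⁻⁴)·(+0.12) = 14.640 °C.
Cooling required: 15.9 − (14.640) = 1.260 °C.

1.3 °C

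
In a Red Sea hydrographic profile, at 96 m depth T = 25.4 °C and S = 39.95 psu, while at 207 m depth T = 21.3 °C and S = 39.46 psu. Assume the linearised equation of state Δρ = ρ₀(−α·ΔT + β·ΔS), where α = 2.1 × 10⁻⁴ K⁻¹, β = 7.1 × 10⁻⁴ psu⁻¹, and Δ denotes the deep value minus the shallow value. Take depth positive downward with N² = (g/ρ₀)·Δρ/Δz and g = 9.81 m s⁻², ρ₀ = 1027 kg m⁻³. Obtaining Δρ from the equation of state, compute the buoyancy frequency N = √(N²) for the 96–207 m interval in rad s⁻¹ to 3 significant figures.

ΔT = -4.1 K, ΔS = -0.49 psu (deep − shallow).
Δρ/ρ₀ = −αΔT + βΔS = 8.61 × 10⁻⁴ − 3.479 × 10⁻⁴ = 5.131 × 10⁻⁴, so Δρ ≈ 0.5270 kg m⁻³.
N² = (g/ρ₀)·Δρ/Δz = g·(Δρ/ρ₀)/Δz = 9.81 × 5.131 × 10⁻⁴ / 111 = 4.5347 × 10⁻⁵ s⁻².
N = √(4.5347 × 10⁻⁵) = 6.7340 × 10⁻³ rad s⁻¹ ≈ 6.73 × 10⁻³ rad s⁻¹.

6.73 × 10⁻³ rad s⁻¹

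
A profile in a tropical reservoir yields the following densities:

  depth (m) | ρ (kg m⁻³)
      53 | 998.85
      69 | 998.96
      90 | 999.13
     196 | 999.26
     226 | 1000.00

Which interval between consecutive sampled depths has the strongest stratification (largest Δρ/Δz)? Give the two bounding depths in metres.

Compute the density gradient over each adjacent pair:
  53–69 m: Δρ/Δz = 0.11/16 = 6.9 × 10⁻³ kg m⁻⁴
  69–90 m: Δρ/Δz = 0.17/21 = 8.1 × 10⁻³ kg m⁻⁴
  90–196 m: Δρ/Δz = 0.13/106 = 1.2 × 10⁻³ kg m⁻⁴
  196–226 m: Δρ/Δz = 0.74/30 = 0.025 kg m⁻⁴
The largest gradient is in the 196–226 m interval — the pycnocline.

196–226 m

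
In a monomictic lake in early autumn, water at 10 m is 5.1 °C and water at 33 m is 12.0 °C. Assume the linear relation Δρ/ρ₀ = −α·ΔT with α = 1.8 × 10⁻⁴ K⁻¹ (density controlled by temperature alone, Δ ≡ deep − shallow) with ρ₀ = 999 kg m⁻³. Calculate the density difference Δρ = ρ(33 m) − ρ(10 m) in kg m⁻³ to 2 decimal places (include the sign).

-1.24 kg m⁻³

ΔT = +6.9 K, Δρ/ρ₀ = −αΔT = -1.242 × 10⁻³.
Δρ = 999 × (-1.242 × 10⁻³) = -1.24 kg m⁻³.
Negative Δρ: lighter below, statically unstable.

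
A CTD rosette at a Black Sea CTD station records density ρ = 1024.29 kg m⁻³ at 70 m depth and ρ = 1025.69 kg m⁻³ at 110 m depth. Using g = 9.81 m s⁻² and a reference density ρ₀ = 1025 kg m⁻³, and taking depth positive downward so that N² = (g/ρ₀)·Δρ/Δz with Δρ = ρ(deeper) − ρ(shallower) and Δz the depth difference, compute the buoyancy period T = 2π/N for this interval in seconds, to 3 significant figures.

343 s

Δρ = 1025.69 − 1024.29 = 1.40 kg m⁻³ over Δz = 110 − 70 = 40 m.
N² = (9.81/1025) × (1.40/40) = 3.3498 × 10⁻⁴ s⁻².
N = √(3.3498 × 10⁻⁴) = 0.018302 rad s⁻¹, so T = 2π/N = 343.31 s ≈ 343 s.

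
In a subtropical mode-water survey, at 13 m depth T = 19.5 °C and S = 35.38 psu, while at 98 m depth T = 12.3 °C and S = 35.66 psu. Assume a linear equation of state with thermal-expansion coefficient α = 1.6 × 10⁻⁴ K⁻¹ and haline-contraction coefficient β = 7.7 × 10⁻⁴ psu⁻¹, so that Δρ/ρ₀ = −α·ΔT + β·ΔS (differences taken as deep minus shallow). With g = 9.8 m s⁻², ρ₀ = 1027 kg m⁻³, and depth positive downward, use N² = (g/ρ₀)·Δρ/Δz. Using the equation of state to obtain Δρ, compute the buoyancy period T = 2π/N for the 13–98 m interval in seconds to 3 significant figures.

ΔT = -7.2 K, ΔS = +0.28 psu (deep − shallow).
Δρ/ρ₀ = −αΔT + βΔS = 1.152 × 10⁻³ + 2.156 × 10⁻⁴ = 1.3676 × 10⁻³, so Δρ ≈ 1.405 kg m⁻³.
N² = (g/ρ₀)·Δρ/Δz = g·(Δρ/ρ₀)/Δz = 9.8 × 1.3676 × 10⁻³ / 85 = 1.5768 × 10⁻⁴ s⁻².
N = √(1.5768 × 10⁻⁴) = 0.012557 rad s⁻¹ → T = 2π/N = 500.37 s ≈ 500 s.

500 s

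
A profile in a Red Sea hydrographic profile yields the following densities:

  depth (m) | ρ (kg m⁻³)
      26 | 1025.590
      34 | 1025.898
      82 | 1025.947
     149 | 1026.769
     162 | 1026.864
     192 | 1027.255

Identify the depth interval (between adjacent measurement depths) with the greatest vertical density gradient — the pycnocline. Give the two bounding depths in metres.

26–34 m

Compute the density gradient over each adjacent pair:
  26–34 m: Δρ/Δz = 0.308/8 = 0.038 kg m⁻⁴
  34–82 m: Δρ/Δz = 0.049/48 = 1.0 × 10⁻³ kg m⁻⁴
  82–149 m: Δρ/Δz = 0.822/67 = 0.012 kg m⁻⁴
  149–162 m: Δρ/Δz = 0.095/13 = 7.3 × 10⁻³ kg m⁻⁴
  162–192 m: Δρ/Δz = 0.391/30 = 0.013 kg m⁻⁴
The largest gradient is in the 26–34 m interval — the pycnocline.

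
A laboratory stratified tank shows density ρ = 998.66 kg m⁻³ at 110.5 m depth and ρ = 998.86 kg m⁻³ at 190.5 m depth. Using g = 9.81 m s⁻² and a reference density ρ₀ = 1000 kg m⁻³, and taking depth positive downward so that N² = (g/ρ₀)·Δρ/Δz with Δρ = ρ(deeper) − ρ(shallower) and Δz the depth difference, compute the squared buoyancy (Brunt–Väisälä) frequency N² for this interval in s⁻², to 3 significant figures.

2.45 × 10⁻⁵ s⁻²

Δρ = 998.86 − 998.66 = 0.20 kg m⁻³ over Δz = 190.5 − 110.5 = 80 m.
N² = (9.81/1000) × (0.20/80) = 2.4525 × 10⁻⁵ s⁻² ≈ 2.45 × 10⁻⁵ s⁻².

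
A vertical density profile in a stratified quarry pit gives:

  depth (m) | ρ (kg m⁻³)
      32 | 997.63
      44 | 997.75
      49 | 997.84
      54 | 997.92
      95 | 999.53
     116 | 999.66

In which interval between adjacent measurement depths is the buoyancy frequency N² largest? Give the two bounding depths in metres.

Compute the density gradient over each adjacent pair:
  32–44 m: Δρ/Δz = 0.12/12 = 0.010 kg m⁻⁴
  44–49 m: Δρ/Δz = 0.09/5 = 0.018 kg m⁻⁴
  49–54 m: Δρ/Δz = 0.08/5 = 0.016 kg m⁻⁴
  54–95 m: Δρ/Δz = 1.61/41 = 0.039 kg m⁻⁴
  95–116 m: Δρ/Δz = 0.13/21 = 6.2 × 10⁻³ kg m⁻⁴
The largest gradient is in the 54–95 m interval — the pycnocline.

54–95 m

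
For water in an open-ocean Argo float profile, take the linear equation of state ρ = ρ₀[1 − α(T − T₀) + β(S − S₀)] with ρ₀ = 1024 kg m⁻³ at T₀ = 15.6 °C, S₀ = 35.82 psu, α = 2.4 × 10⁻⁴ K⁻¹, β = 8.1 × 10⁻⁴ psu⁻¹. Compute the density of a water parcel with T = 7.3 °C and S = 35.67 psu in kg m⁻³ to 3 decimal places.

1025.915 kg m⁻³

T − T₀ = -8.3 K, S − S₀ = -0.15 psu.
Bracket = 1 − α·(-8.3) + β·(-0.15) = 1 + (1.8705 × 10⁻³) = 1.0018705.
ρ = 1024 × 1.0018705 = 1025.915 kg m⁻³.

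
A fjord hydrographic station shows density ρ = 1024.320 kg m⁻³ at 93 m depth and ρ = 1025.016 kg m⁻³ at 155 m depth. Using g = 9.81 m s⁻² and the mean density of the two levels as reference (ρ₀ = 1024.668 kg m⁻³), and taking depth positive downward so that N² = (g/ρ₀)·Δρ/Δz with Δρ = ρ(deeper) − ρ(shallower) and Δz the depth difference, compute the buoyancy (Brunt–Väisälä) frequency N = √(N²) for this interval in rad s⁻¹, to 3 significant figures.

0.0104 rad s⁻¹

Δρ = 1025.016 − 1024.320 = 0.696 kg m⁻³ over Δz = 155 − 93 = 62 m.
N² = (9.81/1024.668) × (0.696/62) = 1.0747 × 10⁻⁴ s⁻².
N = √(1.0747 × 10⁻⁴) = 0.010367 rad s⁻¹ ≈ 0.0104 rad s⁻¹.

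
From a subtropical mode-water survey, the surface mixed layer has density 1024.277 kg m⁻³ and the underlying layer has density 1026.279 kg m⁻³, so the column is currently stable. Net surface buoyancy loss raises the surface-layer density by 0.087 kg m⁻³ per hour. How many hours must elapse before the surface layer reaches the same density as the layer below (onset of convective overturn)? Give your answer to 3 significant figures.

23.0 hours

Density deficit of the surface layer: 1026.279 − 1024.277 = 2.002 kg m⁻³.
Required change = 2.002 / 0.087 = 23.0 hours.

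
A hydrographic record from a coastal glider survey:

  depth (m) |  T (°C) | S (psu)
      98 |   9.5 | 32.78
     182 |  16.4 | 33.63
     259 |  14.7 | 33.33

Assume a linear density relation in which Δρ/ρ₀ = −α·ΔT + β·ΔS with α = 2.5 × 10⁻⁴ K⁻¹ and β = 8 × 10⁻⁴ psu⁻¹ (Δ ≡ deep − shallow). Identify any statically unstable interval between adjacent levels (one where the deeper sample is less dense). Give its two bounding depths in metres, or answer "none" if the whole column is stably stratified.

Evaluate Δρ/ρ₀ = −αΔT + βΔS across each adjacent pair:
  98–182 m: −αΔT+βΔS = −(2.5 × 10⁻⁴)(+6.9)+(8 × 10⁻⁴)(+0.85) = -1.0 × 10⁻³ → UNSTABLE
  182–259 m: −αΔT+βΔS = −(2.5 × 10⁻⁴)(-1.7)+(8 × 10⁻⁴)(-0.30) = 1.8 × 10⁻⁴ → stable
The 98–182 m interval has Δρ < 0: lighter water underlies denser water.

98–182 m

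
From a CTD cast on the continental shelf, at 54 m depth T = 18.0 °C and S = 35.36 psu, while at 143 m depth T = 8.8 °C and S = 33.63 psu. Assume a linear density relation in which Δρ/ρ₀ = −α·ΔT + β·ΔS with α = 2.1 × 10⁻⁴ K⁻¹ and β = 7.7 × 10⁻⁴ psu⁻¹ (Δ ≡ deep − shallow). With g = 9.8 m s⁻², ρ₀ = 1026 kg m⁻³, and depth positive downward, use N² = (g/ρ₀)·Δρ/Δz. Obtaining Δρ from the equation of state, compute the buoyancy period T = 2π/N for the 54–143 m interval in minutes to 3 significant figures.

ΔT = -9.2 K, ΔS = -1.73 psu (deep − shallow).
Δρ/ρ₀ = −αΔT + βΔS = 1.932 × 10⁻³ − 1.3321 × 10⁻³ = 5.999 × 10⁻⁴, so Δρ ≈ 0.6155 kg m⁻³.
N² = (g/ρ₀)·Δρ/Δz = g·(Δρ/ρ₀)/Δz = 9.8 × 5.999 × 10⁻⁴ / 89 = 6.6056 × 10⁻⁵ s⁻².
N = √(6.6056 × 10⁻⁵) = 8.1275 × 10⁻³ rad s⁻¹ → T = 2π/N = 773.08 s = 12.885 min ≈ 12.9 min.

12.9 min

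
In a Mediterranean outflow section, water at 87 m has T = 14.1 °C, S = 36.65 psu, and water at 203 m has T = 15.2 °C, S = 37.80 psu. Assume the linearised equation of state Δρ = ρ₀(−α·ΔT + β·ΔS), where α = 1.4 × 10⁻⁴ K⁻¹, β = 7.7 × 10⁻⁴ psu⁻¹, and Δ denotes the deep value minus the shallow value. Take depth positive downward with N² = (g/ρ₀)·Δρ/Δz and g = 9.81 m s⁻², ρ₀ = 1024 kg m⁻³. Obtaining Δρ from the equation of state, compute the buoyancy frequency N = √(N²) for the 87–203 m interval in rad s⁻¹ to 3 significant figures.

7.87 × 10⁻³ rad s⁻¹

ΔT = +1.1 K, ΔS = +1.15 psu (deep − shallow).
Δρ/ρ₀ = −αΔT + βΔS = -1.54 × 10⁻⁴ + 8.855 × 10⁻⁴ = 7.315 × 10⁻⁴, so Δρ ≈ 0.7491 kg m⁻³.
N² = (g/ρ₀)·Δρ/Δz = g·(Δρ/ρ₀)/Δz = 9.81 × 7.315 × 10⁻⁴ / 116 = 6.1862 × 10⁻⁵ s⁻².
N = √(6.1862 × 10⁻⁵) = 7.8652 × 10⁻³ rad s⁻¹ ≈ 7.87 × 10⁻³ rad s⁻¹.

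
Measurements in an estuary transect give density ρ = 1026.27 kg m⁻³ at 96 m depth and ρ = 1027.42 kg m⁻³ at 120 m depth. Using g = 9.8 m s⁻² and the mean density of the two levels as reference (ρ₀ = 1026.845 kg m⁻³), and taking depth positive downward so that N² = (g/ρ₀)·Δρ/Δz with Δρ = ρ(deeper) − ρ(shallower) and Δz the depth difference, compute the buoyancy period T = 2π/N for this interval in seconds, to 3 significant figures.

294 s

Δρ = 1027.42 − 1026.27 = 1.15 kg m⁻³ over Δz = 120 − 96 = 24 m.
N² = (9.8/1026.845) × (1.15/24) = 4.5731 × 10⁻⁴ s⁻².
N = √(4.5731 × 10⁻⁴) = 0.021385 rad s⁻¹, so T = 2π/N = 293.81 s ≈ 294 s.
Since Δρ > 0 the layer is stably stratified.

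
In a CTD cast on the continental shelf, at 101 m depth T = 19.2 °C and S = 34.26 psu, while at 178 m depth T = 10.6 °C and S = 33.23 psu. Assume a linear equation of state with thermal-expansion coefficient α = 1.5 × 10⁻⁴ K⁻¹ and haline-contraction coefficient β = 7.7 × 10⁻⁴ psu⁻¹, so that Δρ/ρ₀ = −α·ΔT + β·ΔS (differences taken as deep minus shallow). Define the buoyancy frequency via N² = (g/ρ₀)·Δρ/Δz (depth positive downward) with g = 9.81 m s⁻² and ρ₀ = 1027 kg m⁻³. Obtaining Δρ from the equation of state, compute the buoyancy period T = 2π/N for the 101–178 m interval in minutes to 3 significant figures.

ΔT = -8.6 K, ΔS = -1.03 psu (deep − shallow).
Δρ/ρ₀ = −αΔT + βΔS = 1.29 × 10⁻³ − 7.931 × 10⁻⁴ = 4.969 × 10⁻⁴, so Δρ ≈ 0.5103 kg m⁻³.
N² = (g/ρ₀)·Δρ/Δz = g·(Δρ/ρ₀)/Δz = 9.81 × 4.969 × 10⁻⁴ / 77 = 6.3306 × 10⁻⁵ s⁻².
N = √(6.3306 × 10⁻⁵) = 7.9565 × 10⁻³ rad s⁻¹ → T = 2π/N = 789.69 s = 13.162 min ≈ 13.2 min.

13.2 min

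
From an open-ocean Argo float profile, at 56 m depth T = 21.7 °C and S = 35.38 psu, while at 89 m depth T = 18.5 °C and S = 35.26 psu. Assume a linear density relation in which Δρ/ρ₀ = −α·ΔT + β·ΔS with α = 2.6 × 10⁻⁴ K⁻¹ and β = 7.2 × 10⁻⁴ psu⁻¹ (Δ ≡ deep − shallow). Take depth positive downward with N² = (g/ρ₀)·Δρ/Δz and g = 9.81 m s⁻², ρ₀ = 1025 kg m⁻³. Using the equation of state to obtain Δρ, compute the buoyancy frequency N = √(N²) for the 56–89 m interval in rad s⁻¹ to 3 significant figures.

0.0149 rad s⁻¹

ΔT = -3.2 K, ΔS = -0.12 psu (deep − shallow).
Δρ/ρ₀ = −αΔT + βΔS = 8.32 × 10⁻⁴ − 8.64 × 10⁻⁵ = 7.456 × 10⁻⁴, so Δρ ≈ 0.7642 kg m⁻³.
N² = (g/ρ₀)·Δρ/Δz = g·(Δρ/ρ₀)/Δz = 9.81 × 7.456 × 10⁻⁴ / 33 = 2.2165 × 10⁻⁴ s⁻².
N = √(2.2165 × 10⁻⁴) = 0.014888 rad s⁻¹ ≈ 0.0149 rad s⁻¹.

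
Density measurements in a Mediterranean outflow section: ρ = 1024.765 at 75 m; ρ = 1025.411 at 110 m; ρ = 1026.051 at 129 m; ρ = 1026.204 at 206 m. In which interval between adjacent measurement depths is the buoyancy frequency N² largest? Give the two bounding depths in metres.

110–129 m

Compute the density gradient over each adjacent pair:
  75–110 m: Δρ/Δz = 0.646/35 = 0.018 kg m⁻⁴
  110–129 m: Δρ/Δz = 0.640/19 = 0.034 kg m⁻⁴
  129–206 m: Δρ/Δz = 0.153/77 = 2.0 × 10⁻³ kg m⁻⁴
The largest gradient is in the 110–129 m interval — the pycnocline.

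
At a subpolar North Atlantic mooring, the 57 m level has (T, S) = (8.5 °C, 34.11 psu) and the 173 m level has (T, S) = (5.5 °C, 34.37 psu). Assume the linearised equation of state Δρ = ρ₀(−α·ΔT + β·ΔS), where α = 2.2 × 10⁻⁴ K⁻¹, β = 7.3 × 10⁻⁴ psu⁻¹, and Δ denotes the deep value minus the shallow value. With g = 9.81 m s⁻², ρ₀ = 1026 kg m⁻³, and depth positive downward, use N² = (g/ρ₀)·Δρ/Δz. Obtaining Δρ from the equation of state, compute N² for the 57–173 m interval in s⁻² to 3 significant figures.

ΔT = -3.0 K, ΔS = +0.26 psu (deep − shallow).
Δρ/ρ₀ = −αΔT + βΔS = 6.60 × 10⁻⁴ + 1.898 × 10⁻⁴ = 8.498 × 10⁻⁴, so Δρ ≈ 0.8719 kg m⁻³.
N² = (g/ρ₀)·Δρ/Δz = g·(Δρ/ρ₀)/Δz = 9.81 × 8.498 × 10⁻⁴ / 116 = 7.1867 × 10⁻⁵ s⁻² ≈ 7.19 × 10⁻⁵ s⁻².

7.19 × 10⁻⁵ s⁻²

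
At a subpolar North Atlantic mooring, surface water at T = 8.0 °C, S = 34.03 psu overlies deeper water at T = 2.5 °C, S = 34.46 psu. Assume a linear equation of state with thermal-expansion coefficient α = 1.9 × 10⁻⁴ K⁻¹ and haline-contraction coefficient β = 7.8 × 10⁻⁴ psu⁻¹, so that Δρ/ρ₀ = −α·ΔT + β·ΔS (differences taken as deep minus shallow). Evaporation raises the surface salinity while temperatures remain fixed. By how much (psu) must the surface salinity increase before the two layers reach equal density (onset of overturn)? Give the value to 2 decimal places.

Neutral buoyancy requires −α(T_deep − T_surf) + β(S_deep − S_surf′) = 0.
S_surf′ = S_deep − (α/β)·ΔT = 34.46 − (1.9 × 10⁻⁴/7.8 × 10⁻⁴)·(-5.5) = 35.7997 psu.
Increase required: 35.7997 − 34.03 = 1.7697 psu.

1.77 psu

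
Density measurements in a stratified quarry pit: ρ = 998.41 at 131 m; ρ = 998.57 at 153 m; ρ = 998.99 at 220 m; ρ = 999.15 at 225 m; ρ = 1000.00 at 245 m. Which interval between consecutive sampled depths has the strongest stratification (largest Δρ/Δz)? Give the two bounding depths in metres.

225–245 m

Compute the density gradient over each adjacent pair:
  131–153 m: Δρ/Δz = 0.16/22 = 7.3 × 10⁻³ kg m⁻⁴
  153–220 m: Δρ/Δz = 0.42/67 = 6.3 × 10⁻³ kg m⁻⁴
  220–225 m: Δρ/Δz = 0.16/5 = 0.032 kg m⁻⁴
  225–245 m: Δρ/Δz = 0.85/20 = 0.042 kg m⁻⁴
The largest gradient is in the 225–245 m interval — the pycnocline.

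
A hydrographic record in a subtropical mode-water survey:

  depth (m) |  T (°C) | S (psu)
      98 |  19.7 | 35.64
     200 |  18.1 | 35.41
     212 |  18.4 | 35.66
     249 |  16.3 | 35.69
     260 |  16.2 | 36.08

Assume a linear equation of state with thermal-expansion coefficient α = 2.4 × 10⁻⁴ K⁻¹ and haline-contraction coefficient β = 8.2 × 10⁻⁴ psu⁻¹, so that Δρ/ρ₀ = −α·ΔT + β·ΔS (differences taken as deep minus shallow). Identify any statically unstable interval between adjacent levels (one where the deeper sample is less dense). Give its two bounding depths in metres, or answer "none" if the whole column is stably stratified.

none

Evaluate Δρ/ρ₀ = −αΔT + βΔS across each adjacent pair:
  98–200 m: −αΔT+βΔS = −(2.4 × 10⁻⁴)(-1.6)+(8.2 × 10⁻⁴)(-0.23) = 2.0 × 10⁻⁴ → stable
  200–212 m: −αΔT+βΔS = −(2.4 × 10⁻⁴)(+0.3)+(8.2 × 10⁻⁴)(+0.25) = 1.3 × 10⁻⁴ → stable
  212–249 m: −αΔT+βΔS = −(2.4 × 10⁻⁴)(-2.1)+(8.2 × 10⁻⁴)(+0.03) = 5.3 × 10⁻⁴ → stable
  249–260 m: −αΔT+βΔS = −(2.4 × 10⁻⁴)(-0.1)+(8.2 × 10⁻⁴)(+0.39) = 3.4 × 10⁻⁴ → stable
Every interval has Δρ > 0: the column is stably stratified throughout.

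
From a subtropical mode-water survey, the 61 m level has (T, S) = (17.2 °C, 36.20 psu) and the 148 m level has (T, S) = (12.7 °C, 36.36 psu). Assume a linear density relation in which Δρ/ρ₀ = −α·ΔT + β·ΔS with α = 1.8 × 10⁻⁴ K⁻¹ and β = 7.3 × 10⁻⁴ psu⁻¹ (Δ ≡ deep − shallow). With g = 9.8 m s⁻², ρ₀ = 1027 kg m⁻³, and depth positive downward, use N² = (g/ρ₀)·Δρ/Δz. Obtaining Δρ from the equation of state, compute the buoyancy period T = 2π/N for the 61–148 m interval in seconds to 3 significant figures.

ΔT = -4.5 K, ΔS = +0.16 psu (deep − shallow).
Δρ/ρ₀ = −αΔT + βΔS = 8.10 × 10⁻⁴ + 1.168 × 10⁻⁴ = 9.268 × 10⁻⁴, so Δρ ≈ 0.9518 kg m⁻³.
N² = (g/ρ₀)·Δρ/Δz = g·(Δρ/ρ₀)/Δz = 9.8 × 9.268 × 10⁻⁴ / 87 = 1.0440 × 10⁻⁴ s⁻².
N = √(1.0440 × 10⁻⁴) = 0.010218 rad s⁻¹ → T = 2π/N = 614.91 s ≈ 615 s.

615 s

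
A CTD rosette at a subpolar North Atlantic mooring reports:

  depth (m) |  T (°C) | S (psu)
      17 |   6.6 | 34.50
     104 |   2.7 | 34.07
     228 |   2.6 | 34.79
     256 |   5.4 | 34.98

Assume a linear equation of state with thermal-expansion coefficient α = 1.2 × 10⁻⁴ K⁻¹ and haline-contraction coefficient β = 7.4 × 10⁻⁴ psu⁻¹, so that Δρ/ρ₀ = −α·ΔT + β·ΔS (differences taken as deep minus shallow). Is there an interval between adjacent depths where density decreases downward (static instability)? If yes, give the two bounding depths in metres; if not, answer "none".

228–256 m

Evaluate Δρ/ρ₀ = −αΔT + βΔS across each adjacent pair:
  17–104 m: −αΔT+βΔS = −(1.2 × 10⁻⁴)(-3.9)+(7.4 × 10⁻⁴)(-0.43) = 1.5 × 10⁻⁴ → stable
  104–228 m: −αΔT+βΔS = −(1.2 × 10⁻⁴)(-0.1)+(7.4 × 10⁻⁴)(+0.72) = 5.4 × 10⁻⁴ → stable
  228–256 m: −αΔT+βΔS = −(1.2 × 10⁻⁴)(+2.8)+(7.4 × 10⁻⁴)(+0.19) = -2.0 × 10⁻⁴ → UNSTABLE
The 228–256 m interval has Δρ < 0: lighter water underlies denser water.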